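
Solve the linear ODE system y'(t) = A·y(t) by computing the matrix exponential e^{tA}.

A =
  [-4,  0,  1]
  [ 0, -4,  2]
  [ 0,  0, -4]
e^{tA} =
  [exp(-4*t), 0, t*exp(-4*t)]
  [0, exp(-4*t), 2*t*exp(-4*t)]
  [0, 0, exp(-4*t)]

Strategy: write A = P · J · P⁻¹ where J is a Jordan canonical form, so e^{tA} = P · e^{tJ} · P⁻¹, and e^{tJ} can be computed block-by-block.

A has Jordan form
J =
  [-4,  1,  0]
  [ 0, -4,  0]
  [ 0,  0, -4]
(up to reordering of blocks).

Per-block formulas:
  For a 2×2 Jordan block J_2(-4): exp(t · J_2(-4)) = e^(-4t)·(I + t·N), where N is the 2×2 nilpotent shift.
  For a 1×1 block at λ = -4: exp(t · [-4]) = [e^(-4t)].

After assembling e^{tJ} and conjugating by P, we get:

e^{tA} =
  [exp(-4*t), 0, t*exp(-4*t)]
  [0, exp(-4*t), 2*t*exp(-4*t)]
  [0, 0, exp(-4*t)]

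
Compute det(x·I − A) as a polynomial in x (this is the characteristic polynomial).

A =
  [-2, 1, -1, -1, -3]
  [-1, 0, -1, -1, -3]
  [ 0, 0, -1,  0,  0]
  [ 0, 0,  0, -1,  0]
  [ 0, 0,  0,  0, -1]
x^5 + 5*x^4 + 10*x^3 + 10*x^2 + 5*x + 1

Expanding det(x·I − A) (e.g. by cofactor expansion or by noting that A is similar to its Jordan form J, which has the same characteristic polynomial as A) gives
  χ_A(x) = x^5 + 5*x^4 + 10*x^3 + 10*x^2 + 5*x + 1
which factors as (x + 1)^5. The eigenvalues (with algebraic multiplicities) are λ = -1 with multiplicity 5.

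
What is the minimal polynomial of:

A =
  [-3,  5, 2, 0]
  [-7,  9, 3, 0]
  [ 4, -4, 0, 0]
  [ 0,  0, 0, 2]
x^3 - 6*x^2 + 12*x - 8

The characteristic polynomial is χ_A(x) = (x - 2)^4, so the eigenvalues are known. The minimal polynomial is
  m_A(x) = Π_λ (x − λ)^{k_λ}
where k_λ is the size of the *largest* Jordan block for λ (equivalently, the smallest k with (A − λI)^k v = 0 for every generalised eigenvector v of λ).

  λ = 2: largest Jordan block has size 3, contributing (x − 2)^3

So m_A(x) = (x - 2)^3 = x^3 - 6*x^2 + 12*x - 8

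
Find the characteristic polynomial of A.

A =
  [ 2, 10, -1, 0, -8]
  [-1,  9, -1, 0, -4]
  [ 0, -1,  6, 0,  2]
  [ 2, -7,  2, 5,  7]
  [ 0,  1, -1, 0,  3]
x^5 - 25*x^4 + 250*x^3 - 1250*x^2 + 3125*x - 3125

Expanding det(x·I − A) (e.g. by cofactor expansion or by noting that A is similar to its Jordan form J, which has the same characteristic polynomial as A) gives
  χ_A(x) = x^5 - 25*x^4 + 250*x^3 - 1250*x^2 + 3125*x - 3125
which factors as (x - 5)^5. The eigenvalues (with algebraic multiplicities) are λ = 5 with multiplicity 5.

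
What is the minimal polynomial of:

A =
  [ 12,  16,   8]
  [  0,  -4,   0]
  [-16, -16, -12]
x^2 - 16

The characteristic polynomial is χ_A(x) = (x - 4)*(x + 4)^2, so the eigenvalues are known. The minimal polynomial is
  m_A(x) = Π_λ (x − λ)^{k_λ}
where k_λ is the size of the *largest* Jordan block for λ (equivalently, the smallest k with (A − λI)^k v = 0 for every generalised eigenvector v of λ).

  λ = -4: largest Jordan block has size 1, contributing (x + 4)
  λ = 4: largest Jordan block has size 1, contributing (x − 4)

So m_A(x) = (x - 4)*(x + 4) = x^2 - 16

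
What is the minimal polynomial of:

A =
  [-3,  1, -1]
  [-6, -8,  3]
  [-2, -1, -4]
x^2 + 10*x + 25

The characteristic polynomial is χ_A(x) = (x + 5)^3, so the eigenvalues are known. The minimal polynomial is
  m_A(x) = Π_λ (x − λ)^{k_λ}
where k_λ is the size of the *largest* Jordan block for λ (equivalently, the smallest k with (A − λI)^k v = 0 for every generalised eigenvector v of λ).

  λ = -5: largest Jordan block has size 2, contributing (x + 5)^2

So m_A(x) = (x + 5)^2 = x^2 + 10*x + 25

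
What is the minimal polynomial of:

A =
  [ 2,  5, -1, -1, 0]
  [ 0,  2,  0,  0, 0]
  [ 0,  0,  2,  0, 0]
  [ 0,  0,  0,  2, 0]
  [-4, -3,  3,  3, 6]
x^3 - 10*x^2 + 28*x - 24

The characteristic polynomial is χ_A(x) = (x - 6)*(x - 2)^4, so the eigenvalues are known. The minimal polynomial is
  m_A(x) = Π_λ (x − λ)^{k_λ}
where k_λ is the size of the *largest* Jordan block for λ (equivalently, the smallest k with (A − λI)^k v = 0 for every generalised eigenvector v of λ).

  λ = 2: largest Jordan block has size 2, contributing (x − 2)^2
  λ = 6: largest Jordan block has size 1, contributing (x − 6)

So m_A(x) = (x - 6)*(x - 2)^2 = x^3 - 10*x^2 + 28*x - 24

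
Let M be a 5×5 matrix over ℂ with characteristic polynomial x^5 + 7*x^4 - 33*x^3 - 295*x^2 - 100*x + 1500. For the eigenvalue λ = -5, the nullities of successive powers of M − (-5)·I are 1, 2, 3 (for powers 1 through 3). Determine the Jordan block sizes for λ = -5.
Block sizes for λ = -5: [3]

From the dimensions of kernels of powers, the number of Jordan blocks of size at least j is d_j − d_{j−1} where d_j = dim ker(N^j) (with d_0 = 0). Computing the differences gives [1, 1, 1].
The number of blocks of size exactly k is (#blocks of size ≥ k) − (#blocks of size ≥ k + 1), so the partition is: 1 block(s) of size 3.
In nonincreasing order the block sizes are [3].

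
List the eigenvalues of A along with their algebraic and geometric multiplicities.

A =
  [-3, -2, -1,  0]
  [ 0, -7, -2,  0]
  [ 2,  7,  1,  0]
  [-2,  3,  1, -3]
λ = -3: alg = 4, geom = 2

Step 1 — factor the characteristic polynomial to read off the algebraic multiplicities:
  χ_A(x) = (x + 3)^4

Step 2 — compute geometric multiplicities via the rank-nullity identity g(λ) = n − rank(A − λI):
  rank(A − (-3)·I) = 2, so dim ker(A − (-3)·I) = n − 2 = 2

Summary:
  λ = -3: algebraic multiplicity = 4, geometric multiplicity = 2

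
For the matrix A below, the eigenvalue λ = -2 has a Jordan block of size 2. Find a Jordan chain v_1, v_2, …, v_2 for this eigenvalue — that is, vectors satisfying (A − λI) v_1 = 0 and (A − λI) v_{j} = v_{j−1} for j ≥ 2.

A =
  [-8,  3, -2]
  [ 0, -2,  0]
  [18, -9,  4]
A Jordan chain for λ = -2 of length 2:
v_1 = (-6, 0, 18)ᵀ
v_2 = (1, 0, 0)ᵀ

Let N = A − (-2)·I. We want v_2 with N^2 v_2 = 0 but N^1 v_2 ≠ 0; then v_{j-1} := N · v_j for j = 2, …, 2.

Pick v_2 = (1, 0, 0)ᵀ.
Then v_1 = N · v_2 = (-6, 0, 18)ᵀ.

Sanity check: (A − (-2)·I) v_1 = (0, 0, 0)ᵀ = 0. ✓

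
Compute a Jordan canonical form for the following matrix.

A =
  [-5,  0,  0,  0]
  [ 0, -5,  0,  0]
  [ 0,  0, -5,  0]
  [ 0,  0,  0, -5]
J_1(-5) ⊕ J_1(-5) ⊕ J_1(-5) ⊕ J_1(-5)

The characteristic polynomial is
  det(x·I − A) = x^4 + 20*x^3 + 150*x^2 + 500*x + 625 = (x + 5)^4

Eigenvalues and multiplicities (the geometric multiplicity of λ is n − rank(A − λI), which equals the number of Jordan blocks for λ):
  λ = -5: algebraic multiplicity = 4, geometric multiplicity = 4

Determining the block sizes for each eigenvalue:
  λ = -5: gm = am = 4, so every block has size 1 → block sizes [1, 1, 1, 1]

Assembling the blocks gives a Jordan form
J =
  [-5,  0,  0,  0]
  [ 0, -5,  0,  0]
  [ 0,  0, -5,  0]
  [ 0,  0,  0, -5]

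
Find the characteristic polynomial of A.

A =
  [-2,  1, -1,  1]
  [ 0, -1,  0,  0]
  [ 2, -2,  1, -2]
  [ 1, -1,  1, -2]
x^4 + 4*x^3 + 6*x^2 + 4*x + 1

Expanding det(x·I − A) (e.g. by cofactor expansion or by noting that A is similar to its Jordan form J, which has the same characteristic polynomial as A) gives
  χ_A(x) = x^4 + 4*x^3 + 6*x^2 + 4*x + 1
which factors as (x + 1)^4. The eigenvalues (with algebraic multiplicities) are λ = -1 with multiplicity 4.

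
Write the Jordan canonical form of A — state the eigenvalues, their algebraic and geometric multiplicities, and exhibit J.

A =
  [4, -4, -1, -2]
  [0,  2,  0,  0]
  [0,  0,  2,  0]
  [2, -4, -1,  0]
J_2(2) ⊕ J_1(2) ⊕ J_1(2)

The characteristic polynomial is
  det(x·I − A) = x^4 - 8*x^3 + 24*x^2 - 32*x + 16 = (x - 2)^4

Eigenvalues and multiplicities (the geometric multiplicity of λ is n − rank(A − λI), which equals the number of Jordan blocks for λ):
  λ = 2: algebraic multiplicity = 4, geometric multiplicity = 3

Determining the block sizes for each eigenvalue:
  λ = 2: 3 blocks summing to 4 forces exactly one block of size 2 and the rest size 1 → block sizes [2, 1, 1]

Assembling the blocks gives a Jordan form
J =
  [2, 1, 0, 0]
  [0, 2, 0, 0]
  [0, 0, 2, 0]
  [0, 0, 0, 2]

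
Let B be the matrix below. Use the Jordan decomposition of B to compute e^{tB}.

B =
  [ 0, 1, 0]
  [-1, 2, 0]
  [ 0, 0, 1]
e^{tB} =
  [-t*exp(t) + exp(t), t*exp(t), 0]
  [-t*exp(t), t*exp(t) + exp(t), 0]
  [0, 0, exp(t)]

Strategy: write B = P · J · P⁻¹ where J is a Jordan canonical form, so e^{tB} = P · e^{tJ} · P⁻¹, and e^{tJ} can be computed block-by-block.

B has Jordan form
J =
  [1, 1, 0]
  [0, 1, 0]
  [0, 0, 1]
(up to reordering of blocks).

Per-block formulas:
  For a 2×2 Jordan block J_2(1): exp(t · J_2(1)) = e^(1t)·(I + t·N), where N is the 2×2 nilpotent shift.
  For a 1×1 block at λ = 1: exp(t · [1]) = [e^(1t)].

After assembling e^{tJ} and conjugating by P, we get:

e^{tB} =
  [-t*exp(t) + exp(t), t*exp(t), 0]
  [-t*exp(t), t*exp(t) + exp(t), 0]
  [0, 0, exp(t)]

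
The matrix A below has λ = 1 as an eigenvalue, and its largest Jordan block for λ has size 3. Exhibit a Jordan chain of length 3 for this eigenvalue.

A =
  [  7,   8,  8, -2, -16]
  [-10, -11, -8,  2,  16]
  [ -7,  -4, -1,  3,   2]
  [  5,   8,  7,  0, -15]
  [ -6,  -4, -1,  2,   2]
A Jordan chain for λ = 1 of length 3:
v_1 = (6, -6, -3, 6, -3)ᵀ
v_2 = (4, -4, -8, 1, -5)ᵀ
v_3 = (2, -2, 1, 0, 0)ᵀ

Let N = A − (1)·I. We want v_3 with N^3 v_3 = 0 but N^2 v_3 ≠ 0; then v_{j-1} := N · v_j for j = 3, …, 2.

Pick v_3 = (2, -2, 1, 0, 0)ᵀ.
Then v_2 = N · v_3 = (4, -4, -8, 1, -5)ᵀ.
Then v_1 = N · v_2 = (6, -6, -3, 6, -3)ᵀ.

Sanity check: (A − (1)·I) v_1 = (0, 0, 0, 0, 0)ᵀ = 0. ✓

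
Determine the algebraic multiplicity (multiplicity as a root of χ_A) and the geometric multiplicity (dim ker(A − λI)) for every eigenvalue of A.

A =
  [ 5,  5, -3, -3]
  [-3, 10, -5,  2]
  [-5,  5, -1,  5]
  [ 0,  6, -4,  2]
λ = 4: alg = 4, geom = 2

Step 1 — factor the characteristic polynomial to read off the algebraic multiplicities:
  χ_A(x) = (x - 4)^4

Step 2 — compute geometric multiplicities via the rank-nullity identity g(λ) = n − rank(A − λI):
  rank(A − (4)·I) = 2, so dim ker(A − (4)·I) = n − 2 = 2

Summary:
  λ = 4: algebraic multiplicity = 4, geometric multiplicity = 2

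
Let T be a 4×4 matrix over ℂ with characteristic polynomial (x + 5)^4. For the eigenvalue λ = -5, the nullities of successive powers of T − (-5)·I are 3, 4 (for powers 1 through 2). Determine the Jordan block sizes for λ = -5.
Block sizes for λ = -5: [2, 1, 1]

From the dimensions of kernels of powers, the number of Jordan blocks of size at least j is d_j − d_{j−1} where d_j = dim ker(N^j) (with d_0 = 0). Computing the differences gives [3, 1].
The number of blocks of size exactly k is (#blocks of size ≥ k) − (#blocks of size ≥ k + 1), so the partition is: 2 block(s) of size 1, 1 block(s) of size 2.
In nonincreasing order the block sizes are [2, 1, 1].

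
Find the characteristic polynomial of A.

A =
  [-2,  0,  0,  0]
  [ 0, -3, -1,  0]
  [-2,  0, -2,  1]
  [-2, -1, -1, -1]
x^4 + 8*x^3 + 24*x^2 + 32*x + 16

Expanding det(x·I − A) (e.g. by cofactor expansion or by noting that A is similar to its Jordan form J, which has the same characteristic polynomial as A) gives
  χ_A(x) = x^4 + 8*x^3 + 24*x^2 + 32*x + 16
which factors as (x + 2)^4. The eigenvalues (with algebraic multiplicities) are λ = -2 with multiplicity 4.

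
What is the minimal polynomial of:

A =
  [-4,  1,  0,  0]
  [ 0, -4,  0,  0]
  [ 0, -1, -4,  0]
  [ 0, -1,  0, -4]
x^2 + 8*x + 16

The characteristic polynomial is χ_A(x) = (x + 4)^4, so the eigenvalues are known. The minimal polynomial is
  m_A(x) = Π_λ (x − λ)^{k_λ}
where k_λ is the size of the *largest* Jordan block for λ (equivalently, the smallest k with (A − λI)^k v = 0 for every generalised eigenvector v of λ).

  λ = -4: largest Jordan block has size 2, contributing (x + 4)^2

So m_A(x) = (x + 4)^2 = x^2 + 8*x + 16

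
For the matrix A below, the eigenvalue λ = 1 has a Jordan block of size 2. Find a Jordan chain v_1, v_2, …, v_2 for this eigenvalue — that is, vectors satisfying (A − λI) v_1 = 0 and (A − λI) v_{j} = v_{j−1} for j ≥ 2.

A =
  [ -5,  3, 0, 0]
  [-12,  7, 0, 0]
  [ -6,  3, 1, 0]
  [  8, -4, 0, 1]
A Jordan chain for λ = 1 of length 2:
v_1 = (-6, -12, -6, 8)ᵀ
v_2 = (1, 0, 0, 0)ᵀ

Let N = A − (1)·I. We want v_2 with N^2 v_2 = 0 but N^1 v_2 ≠ 0; then v_{j-1} := N · v_j for j = 2, …, 2.

Pick v_2 = (1, 0, 0, 0)ᵀ.
Then v_1 = N · v_2 = (-6, -12, -6, 8)ᵀ.

Sanity check: (A − (1)·I) v_1 = (0, 0, 0, 0)ᵀ = 0. ✓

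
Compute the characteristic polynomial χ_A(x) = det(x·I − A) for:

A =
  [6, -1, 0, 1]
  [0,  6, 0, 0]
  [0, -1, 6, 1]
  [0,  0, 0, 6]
x^4 - 24*x^3 + 216*x^2 - 864*x + 1296

Expanding det(x·I − A) (e.g. by cofactor expansion or by noting that A is similar to its Jordan form J, which has the same characteristic polynomial as A) gives
  χ_A(x) = x^4 - 24*x^3 + 216*x^2 - 864*x + 1296
which factors as (x - 6)^4. The eigenvalues (with algebraic multiplicities) are λ = 6 with multiplicity 4.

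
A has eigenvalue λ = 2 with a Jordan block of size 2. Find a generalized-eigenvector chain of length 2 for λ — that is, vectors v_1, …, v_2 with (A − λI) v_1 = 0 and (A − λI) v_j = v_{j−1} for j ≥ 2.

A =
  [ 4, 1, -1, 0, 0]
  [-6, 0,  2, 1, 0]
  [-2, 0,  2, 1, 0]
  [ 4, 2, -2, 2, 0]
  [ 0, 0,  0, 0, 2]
A Jordan chain for λ = 2 of length 2:
v_1 = (2, -6, -2, 4, 0)ᵀ
v_2 = (1, 0, 0, 0, 0)ᵀ

Let N = A − (2)·I. We want v_2 with N^2 v_2 = 0 but N^1 v_2 ≠ 0; then v_{j-1} := N · v_j for j = 2, …, 2.

Pick v_2 = (1, 0, 0, 0, 0)ᵀ.
Then v_1 = N · v_2 = (2, -6, -2, 4, 0)ᵀ.

Sanity check: (A − (2)·I) v_1 = (0, 0, 0, 0, 0)ᵀ = 0. ✓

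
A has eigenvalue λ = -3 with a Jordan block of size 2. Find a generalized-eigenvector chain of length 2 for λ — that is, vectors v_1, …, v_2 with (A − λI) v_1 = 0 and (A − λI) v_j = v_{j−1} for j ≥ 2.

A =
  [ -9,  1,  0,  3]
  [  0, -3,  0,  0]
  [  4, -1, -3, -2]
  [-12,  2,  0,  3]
A Jordan chain for λ = -3 of length 2:
v_1 = (-6, 0, 4, -12)ᵀ
v_2 = (1, 0, 0, 0)ᵀ

Let N = A − (-3)·I. We want v_2 with N^2 v_2 = 0 but N^1 v_2 ≠ 0; then v_{j-1} := N · v_j for j = 2, …, 2.

Pick v_2 = (1, 0, 0, 0)ᵀ.
Then v_1 = N · v_2 = (-6, 0, 4, -12)ᵀ.

Sanity check: (A − (-3)·I) v_1 = (0, 0, 0, 0)ᵀ = 0. ✓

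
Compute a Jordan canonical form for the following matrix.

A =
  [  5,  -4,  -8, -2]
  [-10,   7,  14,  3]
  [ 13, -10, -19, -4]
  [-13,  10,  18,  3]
J_3(-1) ⊕ J_1(-1)

The characteristic polynomial is
  det(x·I − A) = x^4 + 4*x^3 + 6*x^2 + 4*x + 1 = (x + 1)^4

Eigenvalues and multiplicities (the geometric multiplicity of λ is n − rank(A − λI), which equals the number of Jordan blocks for λ):
  λ = -1: algebraic multiplicity = 4, geometric multiplicity = 2

Determining the block sizes for each eigenvalue:
  λ = -1: with am = 4 and gm = 2, the partition is not yet determined (e.g. several partitions of 4 into 2 parts exist). Let N = A − (-1)·I. Computing rank(N^1) = 2, rank(N^2) = 1, rank(N^3) = 0; the number of blocks of size ≥ j is rank(N^{j−1}) − rank(N^j), giving [2, 1, 1]. So we have 1 block(s) of size 3, 1 block(s) of size 1 → block sizes [3, 1]

Assembling the blocks gives a Jordan form
J =
  [-1,  1,  0,  0]
  [ 0, -1,  1,  0]
  [ 0,  0, -1,  0]
  [ 0,  0,  0, -1]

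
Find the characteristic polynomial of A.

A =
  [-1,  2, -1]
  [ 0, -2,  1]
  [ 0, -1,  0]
x^3 + 3*x^2 + 3*x + 1

Expanding det(x·I − A) (e.g. by cofactor expansion or by noting that A is similar to its Jordan form J, which has the same characteristic polynomial as A) gives
  χ_A(x) = x^3 + 3*x^2 + 3*x + 1
which factors as (x + 1)^3. The eigenvalues (with algebraic multiplicities) are λ = -1 with multiplicity 3.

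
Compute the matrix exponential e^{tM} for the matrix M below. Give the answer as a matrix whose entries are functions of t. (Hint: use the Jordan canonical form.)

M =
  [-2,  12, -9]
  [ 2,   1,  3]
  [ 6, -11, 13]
e^{tM} =
  [3*t^2*exp(4*t) - 6*t*exp(4*t) + exp(4*t), -9*t^2*exp(4*t)/2 + 12*t*exp(4*t), 9*t^2*exp(4*t)/2 - 9*t*exp(4*t)]
  [2*t*exp(4*t), -3*t*exp(4*t) + exp(4*t), 3*t*exp(4*t)]
  [-2*t^2*exp(4*t) + 6*t*exp(4*t), 3*t^2*exp(4*t) - 11*t*exp(4*t), -3*t^2*exp(4*t) + 9*t*exp(4*t) + exp(4*t)]

Strategy: write M = P · J · P⁻¹ where J is a Jordan canonical form, so e^{tM} = P · e^{tJ} · P⁻¹, and e^{tJ} can be computed block-by-block.

M has Jordan form
J =
  [4, 1, 0]
  [0, 4, 1]
  [0, 0, 4]
(up to reordering of blocks).

Per-block formulas:
  For a 3×3 Jordan block J_3(4): exp(t · J_3(4)) = e^(4t)·(I + t·N + (t^2/2)·N^2), where N is the 3×3 nilpotent shift.

After assembling e^{tJ} and conjugating by P, we get:

e^{tM} =
  [3*t^2*exp(4*t) - 6*t*exp(4*t) + exp(4*t), -9*t^2*exp(4*t)/2 + 12*t*exp(4*t), 9*t^2*exp(4*t)/2 - 9*t*exp(4*t)]
  [2*t*exp(4*t), -3*t*exp(4*t) + exp(4*t), 3*t*exp(4*t)]
  [-2*t^2*exp(4*t) + 6*t*exp(4*t), 3*t^2*exp(4*t) - 11*t*exp(4*t), -3*t^2*exp(4*t) + 9*t*exp(4*t) + exp(4*t)]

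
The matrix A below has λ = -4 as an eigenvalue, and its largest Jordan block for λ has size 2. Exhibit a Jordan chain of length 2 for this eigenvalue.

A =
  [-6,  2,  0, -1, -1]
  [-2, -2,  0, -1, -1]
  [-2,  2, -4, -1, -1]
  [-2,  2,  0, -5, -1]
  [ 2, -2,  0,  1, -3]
A Jordan chain for λ = -4 of length 2:
v_1 = (-2, -2, -2, -2, 2)ᵀ
v_2 = (1, 0, 0, 0, 0)ᵀ

Let N = A − (-4)·I. We want v_2 with N^2 v_2 = 0 but N^1 v_2 ≠ 0; then v_{j-1} := N · v_j for j = 2, …, 2.

Pick v_2 = (1, 0, 0, 0, 0)ᵀ.
Then v_1 = N · v_2 = (-2, -2, -2, -2, 2)ᵀ.

Sanity check: (A − (-4)·I) v_1 = (0, 0, 0, 0, 0)ᵀ = 0. ✓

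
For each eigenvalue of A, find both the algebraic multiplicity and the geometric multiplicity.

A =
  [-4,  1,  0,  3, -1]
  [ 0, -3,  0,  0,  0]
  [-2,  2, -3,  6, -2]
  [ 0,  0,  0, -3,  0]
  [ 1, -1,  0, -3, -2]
λ = -3: alg = 5, geom = 4

Step 1 — factor the characteristic polynomial to read off the algebraic multiplicities:
  χ_A(x) = (x + 3)^5

Step 2 — compute geometric multiplicities via the rank-nullity identity g(λ) = n − rank(A − λI):
  rank(A − (-3)·I) = 1, so dim ker(A − (-3)·I) = n − 1 = 4

Summary:
  λ = -3: algebraic multiplicity = 5, geometric multiplicity = 4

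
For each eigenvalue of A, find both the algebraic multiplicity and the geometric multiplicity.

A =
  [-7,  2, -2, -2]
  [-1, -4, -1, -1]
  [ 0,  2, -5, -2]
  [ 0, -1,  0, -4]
λ = -5: alg = 4, geom = 2

Step 1 — factor the characteristic polynomial to read off the algebraic multiplicities:
  χ_A(x) = (x + 5)^4

Step 2 — compute geometric multiplicities via the rank-nullity identity g(λ) = n − rank(A − λI):
  rank(A − (-5)·I) = 2, so dim ker(A − (-5)·I) = n − 2 = 2

Summary:
  λ = -5: algebraic multiplicity = 4, geometric multiplicity = 2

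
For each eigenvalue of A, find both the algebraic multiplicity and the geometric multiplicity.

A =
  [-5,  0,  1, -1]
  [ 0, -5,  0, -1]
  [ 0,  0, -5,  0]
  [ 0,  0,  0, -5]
λ = -5: alg = 4, geom = 2

Step 1 — factor the characteristic polynomial to read off the algebraic multiplicities:
  χ_A(x) = (x + 5)^4

Step 2 — compute geometric multiplicities via the rank-nullity identity g(λ) = n − rank(A − λI):
  rank(A − (-5)·I) = 2, so dim ker(A − (-5)·I) = n − 2 = 2

Summary:
  λ = -5: algebraic multiplicity = 4, geometric multiplicity = 2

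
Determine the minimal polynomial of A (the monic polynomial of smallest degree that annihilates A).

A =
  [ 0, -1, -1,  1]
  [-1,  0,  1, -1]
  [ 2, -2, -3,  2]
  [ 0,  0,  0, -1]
x^2 + 2*x + 1

The characteristic polynomial is χ_A(x) = (x + 1)^4, so the eigenvalues are known. The minimal polynomial is
  m_A(x) = Π_λ (x − λ)^{k_λ}
where k_λ is the size of the *largest* Jordan block for λ (equivalently, the smallest k with (A − λI)^k v = 0 for every generalised eigenvector v of λ).

  λ = -1: largest Jordan block has size 2, contributing (x + 1)^2

So m_A(x) = (x + 1)^2 = x^2 + 2*x + 1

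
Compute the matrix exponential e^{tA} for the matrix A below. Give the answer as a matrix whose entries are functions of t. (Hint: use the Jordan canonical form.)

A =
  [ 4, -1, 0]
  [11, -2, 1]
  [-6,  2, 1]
e^{tA} =
  [-t^2*exp(t) + 3*t*exp(t) + exp(t), -t*exp(t), -t^2*exp(t)/2]
  [-3*t^2*exp(t) + 11*t*exp(t), -3*t*exp(t) + exp(t), -3*t^2*exp(t)/2 + t*exp(t)]
  [2*t^2*exp(t) - 6*t*exp(t), 2*t*exp(t), t^2*exp(t) + exp(t)]

Strategy: write A = P · J · P⁻¹ where J is a Jordan canonical form, so e^{tA} = P · e^{tJ} · P⁻¹, and e^{tJ} can be computed block-by-block.

A has Jordan form
J =
  [1, 1, 0]
  [0, 1, 1]
  [0, 0, 1]
(up to reordering of blocks).

Per-block formulas:
  For a 3×3 Jordan block J_3(1): exp(t · J_3(1)) = e^(1t)·(I + t·N + (t^2/2)·N^2), where N is the 3×3 nilpotent shift.

After assembling e^{tJ} and conjugating by P, we get:

e^{tA} =
  [-t^2*exp(t) + 3*t*exp(t) + exp(t), -t*exp(t), -t^2*exp(t)/2]
  [-3*t^2*exp(t) + 11*t*exp(t), -3*t*exp(t) + exp(t), -3*t^2*exp(t)/2 + t*exp(t)]
  [2*t^2*exp(t) - 6*t*exp(t), 2*t*exp(t), t^2*exp(t) + exp(t)]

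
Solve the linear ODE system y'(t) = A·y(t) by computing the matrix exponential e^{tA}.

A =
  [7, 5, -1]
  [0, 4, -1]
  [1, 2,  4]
e^{tA} =
  [3*t^2*exp(5*t)/2 + 2*t*exp(5*t) + exp(5*t), 3*t^2*exp(5*t)/2 + 5*t*exp(5*t), -3*t^2*exp(5*t) - t*exp(5*t)]
  [-t^2*exp(5*t)/2, -t^2*exp(5*t)/2 - t*exp(5*t) + exp(5*t), t^2*exp(5*t) - t*exp(5*t)]
  [t^2*exp(5*t)/2 + t*exp(5*t), t^2*exp(5*t)/2 + 2*t*exp(5*t), -t^2*exp(5*t) - t*exp(5*t) + exp(5*t)]

Strategy: write A = P · J · P⁻¹ where J is a Jordan canonical form, so e^{tA} = P · e^{tJ} · P⁻¹, and e^{tJ} can be computed block-by-block.

A has Jordan form
J =
  [5, 1, 0]
  [0, 5, 1]
  [0, 0, 5]
(up to reordering of blocks).

Per-block formulas:
  For a 3×3 Jordan block J_3(5): exp(t · J_3(5)) = e^(5t)·(I + t·N + (t^2/2)·N^2), where N is the 3×3 nilpotent shift.

After assembling e^{tJ} and conjugating by P, we get:

e^{tA} =
  [3*t^2*exp(5*t)/2 + 2*t*exp(5*t) + exp(5*t), 3*t^2*exp(5*t)/2 + 5*t*exp(5*t), -3*t^2*exp(5*t) - t*exp(5*t)]
  [-t^2*exp(5*t)/2, -t^2*exp(5*t)/2 - t*exp(5*t) + exp(5*t), t^2*exp(5*t) - t*exp(5*t)]
  [t^2*exp(5*t)/2 + t*exp(5*t), t^2*exp(5*t)/2 + 2*t*exp(5*t), -t^2*exp(5*t) - t*exp(5*t) + exp(5*t)]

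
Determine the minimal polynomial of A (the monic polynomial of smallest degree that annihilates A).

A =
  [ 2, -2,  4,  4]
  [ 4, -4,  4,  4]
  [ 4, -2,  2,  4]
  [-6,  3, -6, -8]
x^2 + 4*x + 4

The characteristic polynomial is χ_A(x) = (x + 2)^4, so the eigenvalues are known. The minimal polynomial is
  m_A(x) = Π_λ (x − λ)^{k_λ}
where k_λ is the size of the *largest* Jordan block for λ (equivalently, the smallest k with (A − λI)^k v = 0 for every generalised eigenvector v of λ).

  λ = -2: largest Jordan block has size 2, contributing (x + 2)^2

So m_A(x) = (x + 2)^2 = x^2 + 4*x + 4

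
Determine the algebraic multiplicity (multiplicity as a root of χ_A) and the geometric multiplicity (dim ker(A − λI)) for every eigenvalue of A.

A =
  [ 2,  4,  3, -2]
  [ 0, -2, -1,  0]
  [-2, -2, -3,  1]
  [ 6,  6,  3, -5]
λ = -2: alg = 4, geom = 2

Step 1 — factor the characteristic polynomial to read off the algebraic multiplicities:
  χ_A(x) = (x + 2)^4

Step 2 — compute geometric multiplicities via the rank-nullity identity g(λ) = n − rank(A − λI):
  rank(A − (-2)·I) = 2, so dim ker(A − (-2)·I) = n − 2 = 2

Summary:
  λ = -2: algebraic multiplicity = 4, geometric multiplicity = 2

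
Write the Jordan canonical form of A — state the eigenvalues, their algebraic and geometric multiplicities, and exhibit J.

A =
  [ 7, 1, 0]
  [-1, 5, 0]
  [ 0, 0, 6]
J_2(6) ⊕ J_1(6)

The characteristic polynomial is
  det(x·I − A) = x^3 - 18*x^2 + 108*x - 216 = (x - 6)^3

Eigenvalues and multiplicities (the geometric multiplicity of λ is n − rank(A − λI), which equals the number of Jordan blocks for λ):
  λ = 6: algebraic multiplicity = 3, geometric multiplicity = 2

Determining the block sizes for each eigenvalue:
  λ = 6: 2 blocks summing to 3 forces exactly one block of size 2 and the rest size 1 → block sizes [2, 1]

Assembling the blocks gives a Jordan form
J =
  [6, 1, 0]
  [0, 6, 0]
  [0, 0, 6]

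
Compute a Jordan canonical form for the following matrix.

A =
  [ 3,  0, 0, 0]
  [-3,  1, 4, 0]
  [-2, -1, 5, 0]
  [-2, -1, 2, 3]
J_3(3) ⊕ J_1(3)

The characteristic polynomial is
  det(x·I − A) = x^4 - 12*x^3 + 54*x^2 - 108*x + 81 = (x - 3)^4

Eigenvalues and multiplicities (the geometric multiplicity of λ is n − rank(A − λI), which equals the number of Jordan blocks for λ):
  λ = 3: algebraic multiplicity = 4, geometric multiplicity = 2

Determining the block sizes for each eigenvalue:
  λ = 3: with am = 4 and gm = 2, the partition is not yet determined (e.g. several partitions of 4 into 2 parts exist). Let N = A − (3)·I. Computing rank(N^1) = 2, rank(N^2) = 1, rank(N^3) = 0; the number of blocks of size ≥ j is rank(N^{j−1}) − rank(N^j), giving [2, 1, 1]. So we have 1 block(s) of size 3, 1 block(s) of size 1 → block sizes [3, 1]

Assembling the blocks gives a Jordan form
J =
  [3, 1, 0, 0]
  [0, 3, 1, 0]
  [0, 0, 3, 0]
  [0, 0, 0, 3]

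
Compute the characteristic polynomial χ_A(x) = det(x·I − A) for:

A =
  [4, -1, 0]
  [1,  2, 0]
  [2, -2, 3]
x^3 - 9*x^2 + 27*x - 27

Expanding det(x·I − A) (e.g. by cofactor expansion or by noting that A is similar to its Jordan form J, which has the same characteristic polynomial as A) gives
  χ_A(x) = x^3 - 9*x^2 + 27*x - 27
which factors as (x - 3)^3. The eigenvalues (with algebraic multiplicities) are λ = 3 with multiplicity 3.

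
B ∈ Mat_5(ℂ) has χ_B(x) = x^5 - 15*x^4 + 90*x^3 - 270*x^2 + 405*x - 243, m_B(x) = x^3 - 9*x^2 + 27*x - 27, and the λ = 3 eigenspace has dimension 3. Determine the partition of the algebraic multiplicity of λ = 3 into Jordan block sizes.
Block sizes for λ = 3: [3, 1, 1]

Step 1 — from the characteristic polynomial, algebraic multiplicity of λ = 3 is 5. From dim ker(B − (3)·I) = 3, there are exactly 3 Jordan blocks for λ = 3.
Step 2 — from the minimal polynomial, the factor (x − 3)^3 tells us the largest block for λ = 3 has size 3.
Step 3 — with total size 5, 3 blocks, and largest block 3, the block sizes (in nonincreasing order) are [3, 1, 1].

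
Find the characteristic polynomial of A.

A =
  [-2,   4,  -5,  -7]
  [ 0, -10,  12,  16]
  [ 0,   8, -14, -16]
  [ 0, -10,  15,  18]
x^4 + 8*x^3 + 24*x^2 + 32*x + 16

Expanding det(x·I − A) (e.g. by cofactor expansion or by noting that A is similar to its Jordan form J, which has the same characteristic polynomial as A) gives
  χ_A(x) = x^4 + 8*x^3 + 24*x^2 + 32*x + 16
which factors as (x + 2)^4. The eigenvalues (with algebraic multiplicities) are λ = -2 with multiplicity 4.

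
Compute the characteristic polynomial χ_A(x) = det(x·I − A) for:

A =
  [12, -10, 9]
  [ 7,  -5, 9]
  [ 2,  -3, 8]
x^3 - 15*x^2 + 75*x - 125

Expanding det(x·I − A) (e.g. by cofactor expansion or by noting that A is similar to its Jordan form J, which has the same characteristic polynomial as A) gives
  χ_A(x) = x^3 - 15*x^2 + 75*x - 125
which factors as (x - 5)^3. The eigenvalues (with algebraic multiplicities) are λ = 5 with multiplicity 3.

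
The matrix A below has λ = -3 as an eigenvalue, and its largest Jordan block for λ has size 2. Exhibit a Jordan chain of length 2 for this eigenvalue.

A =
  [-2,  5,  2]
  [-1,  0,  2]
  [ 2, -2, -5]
A Jordan chain for λ = -3 of length 2:
v_1 = (1, -1, 2)ᵀ
v_2 = (1, 0, 0)ᵀ

Let N = A − (-3)·I. We want v_2 with N^2 v_2 = 0 but N^1 v_2 ≠ 0; then v_{j-1} := N · v_j for j = 2, …, 2.

Pick v_2 = (1, 0, 0)ᵀ.
Then v_1 = N · v_2 = (1, -1, 2)ᵀ.

Sanity check: (A − (-3)·I) v_1 = (0, 0, 0)ᵀ = 0. ✓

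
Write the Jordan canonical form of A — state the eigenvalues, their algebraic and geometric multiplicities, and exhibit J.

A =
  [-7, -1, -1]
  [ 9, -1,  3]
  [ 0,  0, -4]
J_2(-4) ⊕ J_1(-4)

The characteristic polynomial is
  det(x·I − A) = x^3 + 12*x^2 + 48*x + 64 = (x + 4)^3

Eigenvalues and multiplicities (the geometric multiplicity of λ is n − rank(A − λI), which equals the number of Jordan blocks for λ):
  λ = -4: algebraic multiplicity = 3, geometric multiplicity = 2

Determining the block sizes for each eigenvalue:
  λ = -4: 2 blocks summing to 3 forces exactly one block of size 2 and the rest size 1 → block sizes [2, 1]

Assembling the blocks gives a Jordan form
J =
  [-4,  1,  0]
  [ 0, -4,  0]
  [ 0,  0, -4]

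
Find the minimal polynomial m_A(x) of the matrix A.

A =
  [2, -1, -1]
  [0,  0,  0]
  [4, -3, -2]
x^3

The characteristic polynomial is χ_A(x) = x^3, so the eigenvalues are known. The minimal polynomial is
  m_A(x) = Π_λ (x − λ)^{k_λ}
where k_λ is the size of the *largest* Jordan block for λ (equivalently, the smallest k with (A − λI)^k v = 0 for every generalised eigenvector v of λ).

  λ = 0: largest Jordan block has size 3, contributing (x − 0)^3

So m_A(x) = x^3 = x^3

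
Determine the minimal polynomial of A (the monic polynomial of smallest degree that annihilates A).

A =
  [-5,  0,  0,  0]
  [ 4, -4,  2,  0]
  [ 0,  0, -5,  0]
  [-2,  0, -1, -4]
x^2 + 9*x + 20

The characteristic polynomial is χ_A(x) = (x + 4)^2*(x + 5)^2, so the eigenvalues are known. The minimal polynomial is
  m_A(x) = Π_λ (x − λ)^{k_λ}
where k_λ is the size of the *largest* Jordan block for λ (equivalently, the smallest k with (A − λI)^k v = 0 for every generalised eigenvector v of λ).

  λ = -5: largest Jordan block has size 1, contributing (x + 5)
  λ = -4: largest Jordan block has size 1, contributing (x + 4)

So m_A(x) = (x + 4)*(x + 5) = x^2 + 9*x + 20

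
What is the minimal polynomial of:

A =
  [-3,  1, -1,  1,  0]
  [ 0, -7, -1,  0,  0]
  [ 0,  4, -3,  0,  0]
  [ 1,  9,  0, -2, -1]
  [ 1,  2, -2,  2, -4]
x^5 + 19*x^4 + 142*x^3 + 522*x^2 + 945*x + 675

The characteristic polynomial is χ_A(x) = (x + 3)^3*(x + 5)^2, so the eigenvalues are known. The minimal polynomial is
  m_A(x) = Π_λ (x − λ)^{k_λ}
where k_λ is the size of the *largest* Jordan block for λ (equivalently, the smallest k with (A − λI)^k v = 0 for every generalised eigenvector v of λ).

  λ = -5: largest Jordan block has size 2, contributing (x + 5)^2
  λ = -3: largest Jordan block has size 3, contributing (x + 3)^3

So m_A(x) = (x + 3)^3*(x + 5)^2 = x^5 + 19*x^4 + 142*x^3 + 522*x^2 + 945*x + 675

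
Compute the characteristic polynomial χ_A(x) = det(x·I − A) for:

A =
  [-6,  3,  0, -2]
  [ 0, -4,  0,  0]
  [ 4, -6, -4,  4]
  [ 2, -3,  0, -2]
x^4 + 16*x^3 + 96*x^2 + 256*x + 256

Expanding det(x·I − A) (e.g. by cofactor expansion or by noting that A is similar to its Jordan form J, which has the same characteristic polynomial as A) gives
  χ_A(x) = x^4 + 16*x^3 + 96*x^2 + 256*x + 256
which factors as (x + 4)^4. The eigenvalues (with algebraic multiplicities) are λ = -4 with multiplicity 4.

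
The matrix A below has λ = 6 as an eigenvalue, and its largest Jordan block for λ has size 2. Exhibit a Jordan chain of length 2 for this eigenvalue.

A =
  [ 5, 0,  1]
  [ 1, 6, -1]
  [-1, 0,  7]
A Jordan chain for λ = 6 of length 2:
v_1 = (-1, 1, -1)ᵀ
v_2 = (1, 0, 0)ᵀ

Let N = A − (6)·I. We want v_2 with N^2 v_2 = 0 but N^1 v_2 ≠ 0; then v_{j-1} := N · v_j for j = 2, …, 2.

Pick v_2 = (1, 0, 0)ᵀ.
Then v_1 = N · v_2 = (-1, 1, -1)ᵀ.

Sanity check: (A − (6)·I) v_1 = (0, 0, 0)ᵀ = 0. ✓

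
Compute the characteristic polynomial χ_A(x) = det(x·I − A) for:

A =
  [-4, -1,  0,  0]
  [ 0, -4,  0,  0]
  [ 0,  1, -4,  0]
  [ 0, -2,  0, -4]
x^4 + 16*x^3 + 96*x^2 + 256*x + 256

Expanding det(x·I − A) (e.g. by cofactor expansion or by noting that A is similar to its Jordan form J, which has the same characteristic polynomial as A) gives
  χ_A(x) = x^4 + 16*x^3 + 96*x^2 + 256*x + 256
which factors as (x + 4)^4. The eigenvalues (with algebraic multiplicities) are λ = -4 with multiplicity 4.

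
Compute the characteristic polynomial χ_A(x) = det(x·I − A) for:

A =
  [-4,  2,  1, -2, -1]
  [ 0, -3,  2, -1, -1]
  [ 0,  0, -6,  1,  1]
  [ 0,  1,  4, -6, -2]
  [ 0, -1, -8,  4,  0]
x^5 + 19*x^4 + 144*x^3 + 544*x^2 + 1024*x + 768

Expanding det(x·I − A) (e.g. by cofactor expansion or by noting that A is similar to its Jordan form J, which has the same characteristic polynomial as A) gives
  χ_A(x) = x^5 + 19*x^4 + 144*x^3 + 544*x^2 + 1024*x + 768
which factors as (x + 3)*(x + 4)^4. The eigenvalues (with algebraic multiplicities) are λ = -4 with multiplicity 4, λ = -3 with multiplicity 1.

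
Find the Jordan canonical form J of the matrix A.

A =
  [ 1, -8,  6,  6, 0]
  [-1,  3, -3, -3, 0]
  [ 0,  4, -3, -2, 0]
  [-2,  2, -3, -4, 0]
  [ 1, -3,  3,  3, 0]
J_2(-1) ⊕ J_1(-1) ⊕ J_1(0) ⊕ J_1(0)

The characteristic polynomial is
  det(x·I − A) = x^5 + 3*x^4 + 3*x^3 + x^2 = x^2*(x + 1)^3

Eigenvalues and multiplicities (the geometric multiplicity of λ is n − rank(A − λI), which equals the number of Jordan blocks for λ):
  λ = -1: algebraic multiplicity = 3, geometric multiplicity = 2
  λ = 0: algebraic multiplicity = 2, geometric multiplicity = 2

Determining the block sizes for each eigenvalue:
  λ = -1: 2 blocks summing to 3 forces exactly one block of size 2 and the rest size 1 → block sizes [2, 1]
  λ = 0: gm = am = 2, so every block has size 1 → block sizes [1, 1]

Assembling the blocks gives a Jordan form
J =
  [-1,  1,  0, 0, 0]
  [ 0, -1,  0, 0, 0]
  [ 0,  0, -1, 0, 0]
  [ 0,  0,  0, 0, 0]
  [ 0,  0,  0, 0, 0]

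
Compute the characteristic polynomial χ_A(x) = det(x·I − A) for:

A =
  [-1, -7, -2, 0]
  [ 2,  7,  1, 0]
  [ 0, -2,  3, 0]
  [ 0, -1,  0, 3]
x^4 - 12*x^3 + 54*x^2 - 108*x + 81

Expanding det(x·I − A) (e.g. by cofactor expansion or by noting that A is similar to its Jordan form J, which has the same characteristic polynomial as A) gives
  χ_A(x) = x^4 - 12*x^3 + 54*x^2 - 108*x + 81
which factors as (x - 3)^4. The eigenvalues (with algebraic multiplicities) are λ = 3 with multiplicity 4.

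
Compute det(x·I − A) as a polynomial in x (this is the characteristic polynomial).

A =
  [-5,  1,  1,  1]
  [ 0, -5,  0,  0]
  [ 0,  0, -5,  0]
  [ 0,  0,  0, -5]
x^4 + 20*x^3 + 150*x^2 + 500*x + 625

Expanding det(x·I − A) (e.g. by cofactor expansion or by noting that A is similar to its Jordan form J, which has the same characteristic polynomial as A) gives
  χ_A(x) = x^4 + 20*x^3 + 150*x^2 + 500*x + 625
which factors as (x + 5)^4. The eigenvalues (with algebraic multiplicities) are λ = -5 with multiplicity 4.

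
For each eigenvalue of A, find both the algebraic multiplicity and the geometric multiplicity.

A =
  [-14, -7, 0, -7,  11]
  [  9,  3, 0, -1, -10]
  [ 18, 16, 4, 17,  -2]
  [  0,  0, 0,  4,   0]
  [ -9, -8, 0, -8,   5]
λ = -5: alg = 2, geom = 1; λ = 4: alg = 3, geom = 2

Step 1 — factor the characteristic polynomial to read off the algebraic multiplicities:
  χ_A(x) = (x - 4)^3*(x + 5)^2

Step 2 — compute geometric multiplicities via the rank-nullity identity g(λ) = n − rank(A − λI):
  rank(A − (-5)·I) = 4, so dim ker(A − (-5)·I) = n − 4 = 1
  rank(A − (4)·I) = 3, so dim ker(A − (4)·I) = n − 3 = 2

Summary:
  λ = -5: algebraic multiplicity = 2, geometric multiplicity = 1
  λ = 4: algebraic multiplicity = 3, geometric multiplicity = 2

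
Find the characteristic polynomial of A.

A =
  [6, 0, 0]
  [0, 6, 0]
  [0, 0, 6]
x^3 - 18*x^2 + 108*x - 216

Expanding det(x·I − A) (e.g. by cofactor expansion or by noting that A is similar to its Jordan form J, which has the same characteristic polynomial as A) gives
  χ_A(x) = x^3 - 18*x^2 + 108*x - 216
which factors as (x - 6)^3. The eigenvalues (with algebraic multiplicities) are λ = 6 with multiplicity 3.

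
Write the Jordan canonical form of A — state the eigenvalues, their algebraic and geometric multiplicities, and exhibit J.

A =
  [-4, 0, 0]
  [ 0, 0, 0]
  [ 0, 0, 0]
J_1(-4) ⊕ J_1(0) ⊕ J_1(0)

The characteristic polynomial is
  det(x·I − A) = x^3 + 4*x^2 = x^2*(x + 4)

Eigenvalues and multiplicities (the geometric multiplicity of λ is n − rank(A − λI), which equals the number of Jordan blocks for λ):
  λ = -4: algebraic multiplicity = 1, geometric multiplicity = 1
  λ = 0: algebraic multiplicity = 2, geometric multiplicity = 2

Determining the block sizes for each eigenvalue:
  λ = -4: one block (gm = 1), so the single block has size am = 1 → block sizes [1]
  λ = 0: gm = am = 2, so every block has size 1 → block sizes [1, 1]

Assembling the blocks gives a Jordan form
J =
  [-4, 0, 0]
  [ 0, 0, 0]
  [ 0, 0, 0]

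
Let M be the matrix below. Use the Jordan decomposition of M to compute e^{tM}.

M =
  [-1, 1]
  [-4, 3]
e^{tM} =
  [-2*t*exp(t) + exp(t), t*exp(t)]
  [-4*t*exp(t), 2*t*exp(t) + exp(t)]

Strategy: write M = P · J · P⁻¹ where J is a Jordan canonical form, so e^{tM} = P · e^{tJ} · P⁻¹, and e^{tJ} can be computed block-by-block.

M has Jordan form
J =
  [1, 1]
  [0, 1]
(up to reordering of blocks).

Per-block formulas:
  For a 2×2 Jordan block J_2(1): exp(t · J_2(1)) = e^(1t)·(I + t·N), where N is the 2×2 nilpotent shift.

After assembling e^{tJ} and conjugating by P, we get:

e^{tM} =
  [-2*t*exp(t) + exp(t), t*exp(t)]
  [-4*t*exp(t), 2*t*exp(t) + exp(t)]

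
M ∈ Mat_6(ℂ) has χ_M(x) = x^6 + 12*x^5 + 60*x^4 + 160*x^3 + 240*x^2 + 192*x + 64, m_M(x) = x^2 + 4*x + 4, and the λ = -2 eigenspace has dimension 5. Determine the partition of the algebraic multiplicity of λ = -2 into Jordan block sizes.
Block sizes for λ = -2: [2, 1, 1, 1, 1]

Step 1 — from the characteristic polynomial, algebraic multiplicity of λ = -2 is 6. From dim ker(M − (-2)·I) = 5, there are exactly 5 Jordan blocks for λ = -2.
Step 2 — from the minimal polynomial, the factor (x + 2)^2 tells us the largest block for λ = -2 has size 2.
Step 3 — with total size 6, 5 blocks, and largest block 2, the block sizes (in nonincreasing order) are [2, 1, 1, 1, 1].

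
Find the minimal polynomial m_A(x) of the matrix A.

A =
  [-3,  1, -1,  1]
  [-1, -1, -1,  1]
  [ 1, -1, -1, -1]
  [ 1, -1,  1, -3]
x^2 + 4*x + 4

The characteristic polynomial is χ_A(x) = (x + 2)^4, so the eigenvalues are known. The minimal polynomial is
  m_A(x) = Π_λ (x − λ)^{k_λ}
where k_λ is the size of the *largest* Jordan block for λ (equivalently, the smallest k with (A − λI)^k v = 0 for every generalised eigenvector v of λ).

  λ = -2: largest Jordan block has size 2, contributing (x + 2)^2

So m_A(x) = (x + 2)^2 = x^2 + 4*x + 4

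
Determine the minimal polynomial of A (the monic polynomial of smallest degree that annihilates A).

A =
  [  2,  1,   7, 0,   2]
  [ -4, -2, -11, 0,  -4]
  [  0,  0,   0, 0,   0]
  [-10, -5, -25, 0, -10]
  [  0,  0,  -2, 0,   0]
x^3

The characteristic polynomial is χ_A(x) = x^5, so the eigenvalues are known. The minimal polynomial is
  m_A(x) = Π_λ (x − λ)^{k_λ}
where k_λ is the size of the *largest* Jordan block for λ (equivalently, the smallest k with (A − λI)^k v = 0 for every generalised eigenvector v of λ).

  λ = 0: largest Jordan block has size 3, contributing (x − 0)^3

So m_A(x) = x^3 = x^3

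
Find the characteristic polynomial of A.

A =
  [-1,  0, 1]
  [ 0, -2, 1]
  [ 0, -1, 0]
x^3 + 3*x^2 + 3*x + 1

Expanding det(x·I − A) (e.g. by cofactor expansion or by noting that A is similar to its Jordan form J, which has the same characteristic polynomial as A) gives
  χ_A(x) = x^3 + 3*x^2 + 3*x + 1
which factors as (x + 1)^3. The eigenvalues (with algebraic multiplicities) are λ = -1 with multiplicity 3.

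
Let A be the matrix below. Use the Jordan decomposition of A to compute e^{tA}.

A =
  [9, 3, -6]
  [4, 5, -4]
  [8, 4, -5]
e^{tA} =
  [6*t*exp(3*t) + exp(3*t), 3*t*exp(3*t), -6*t*exp(3*t)]
  [4*t*exp(3*t), 2*t*exp(3*t) + exp(3*t), -4*t*exp(3*t)]
  [8*t*exp(3*t), 4*t*exp(3*t), -8*t*exp(3*t) + exp(3*t)]

Strategy: write A = P · J · P⁻¹ where J is a Jordan canonical form, so e^{tA} = P · e^{tJ} · P⁻¹, and e^{tJ} can be computed block-by-block.

A has Jordan form
J =
  [3, 1, 0]
  [0, 3, 0]
  [0, 0, 3]
(up to reordering of blocks).

Per-block formulas:
  For a 1×1 block at λ = 3: exp(t · [3]) = [e^(3t)].
  For a 2×2 Jordan block J_2(3): exp(t · J_2(3)) = e^(3t)·(I + t·N), where N is the 2×2 nilpotent shift.

After assembling e^{tJ} and conjugating by P, we get:

e^{tA} =
  [6*t*exp(3*t) + exp(3*t), 3*t*exp(3*t), -6*t*exp(3*t)]
  [4*t*exp(3*t), 2*t*exp(3*t) + exp(3*t), -4*t*exp(3*t)]
  [8*t*exp(3*t), 4*t*exp(3*t), -8*t*exp(3*t) + exp(3*t)]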